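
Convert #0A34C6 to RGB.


0A → 10 (R)
34 → 52 (G)
C6 → 198 (B)
= RGB(10, 52, 198)


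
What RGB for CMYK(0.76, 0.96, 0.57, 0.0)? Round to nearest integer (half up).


R = 255 × (1-C) × (1-K) = 255 × 0.24 × 1.00 = 61.2 → 61
G = 255 × (1-M) × (1-K) = 255 × 0.04 × 1.00 = 10.2 → 10
B = 255 × (1-Y) × (1-K) = 255 × 0.43 × 1.00 = 109.65 → 110
= RGB(61, 10, 110)


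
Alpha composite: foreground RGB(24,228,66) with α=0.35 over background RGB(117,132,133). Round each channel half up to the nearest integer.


C = α×F + (1-α)×B, with 1-α = 0.65
R: 0.35×24 + 0.65×117 = 8.40 + 76.05 = 84.45 → 84
G: 0.35×228 + 0.65×132 = 79.80 + 85.80 = 165.60 → 166
B: 0.35×66 + 0.65×133 = 23.10 + 86.45 = 109.55 → 110
= RGB(84, 166, 110)


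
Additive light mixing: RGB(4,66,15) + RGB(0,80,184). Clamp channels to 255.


Additive: each channel = min(255, C₁+C₂)
R: 4+0 = 4 → 4
G: 66+80 = 146 → 146
B: 15+184 = 199 → 199
= RGB(4, 146, 199)


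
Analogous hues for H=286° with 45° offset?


Base hue: 286°
Left analog: (286 - 45) mod 360 = 241°
Right analog: (286 + 45) mod 360 = 331°
Analogous hues = 241° and 331°


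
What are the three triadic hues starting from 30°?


Triadic: equally spaced at 120° intervals
H1 = 30°
H2 = (30 + 120) mod 360 = 150°
H3 = (30 + 240) mod 360 = 270°
Triadic = 30°, 150°, 270°


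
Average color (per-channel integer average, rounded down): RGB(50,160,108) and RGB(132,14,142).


Midpoint: each channel = ⌊(C₁+C₂)/2⌋
R: ⌊(50+132)/2⌋ = 91
G: ⌊(160+14)/2⌋ = 87
B: ⌊(108+142)/2⌋ = 125
= RGB(91, 87, 125)


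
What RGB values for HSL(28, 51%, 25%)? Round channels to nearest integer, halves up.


H=28°, S=0.51, L=0.25
C = (1-|2L-1|)×S = (1-|-0.50|)×0.51 = 0.255
H' = H/60 = 28/60 ≈ 0.4667; X = C×(1-|H' mod 2 - 1|) = 0.119
m = L - C/2 = 0.25 - 0.1275 = 0.1225
Sector ⌊H'⌋ = 0 → (R',G',B') = (0.255, 0.119, 0.0)
RGB = ((R'+m)×255, (G'+m)×255, (B'+m)×255) = (96.2625, 61.5825, 31.2375)
Round half up → RGB(96, 62, 31)


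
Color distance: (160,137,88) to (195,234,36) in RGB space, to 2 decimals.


d = √[(R₁-R₂)² + (G₁-G₂)² + (B₁-B₂)²]
d = √[(160-195)² + (137-234)² + (88-36)²]
d = √[1225 + 9409 + 2704]
d = √13338
d ≈ 115.49


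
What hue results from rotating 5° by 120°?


New hue = (H + rotation) mod 360
New hue = (5 + 120) mod 360
= 125 mod 360
= 125°


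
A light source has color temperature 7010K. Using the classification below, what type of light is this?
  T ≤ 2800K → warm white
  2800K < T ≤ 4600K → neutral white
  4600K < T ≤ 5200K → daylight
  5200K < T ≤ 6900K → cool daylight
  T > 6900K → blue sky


Temperature: 7010K
7010K > 6900K → blue sky
Classification: blue sky


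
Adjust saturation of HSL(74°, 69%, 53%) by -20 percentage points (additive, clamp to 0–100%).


Original S = 69%
Adjustment = -20 percentage points
New S = 69 + (-20) = 49
Clamp to [0, 100] → 49
= HSL(74°, 49%, 53%)


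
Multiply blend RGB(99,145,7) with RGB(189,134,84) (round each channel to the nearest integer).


Multiply: C = A×B/255, rounded to nearest integer
R: 99×189/255 = 18711/255 ≈ 73.376 → 73
G: 145×134/255 = 19430/255 ≈ 76.196 → 76
B: 7×84/255 = 588/255 ≈ 2.306 → 2
= RGB(73, 76, 2)


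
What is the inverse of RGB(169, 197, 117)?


Invert: (255-R, 255-G, 255-B)
R: 255-169 = 86
G: 255-197 = 58
B: 255-117 = 138
= RGB(86, 58, 138)


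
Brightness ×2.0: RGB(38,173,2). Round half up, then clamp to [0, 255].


Multiply each channel by 2.0, round half up, clamp to [0, 255]
R: 38×2.0 = 76
G: 173×2.0 = 346 → clamp → 255
B: 2×2.0 = 4
= RGB(76, 255, 4)


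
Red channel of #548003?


Color: #548003
R = 54 = 84
G = 80 = 128
B = 03 = 3
Red = 84


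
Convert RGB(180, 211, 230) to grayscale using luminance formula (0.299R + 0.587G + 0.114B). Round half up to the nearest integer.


Gray = 0.299×R + 0.587×G + 0.114×B
Gray = 0.299×180 + 0.587×211 + 0.114×230
Gray = 53.820 + 123.857 + 26.220
Gray = 203.897 → round half up → 204
Gray = 204


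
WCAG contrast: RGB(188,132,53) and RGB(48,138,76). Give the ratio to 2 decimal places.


Linearize each sRGB channel c=v/255: c/12.92 if c ≤ 0.04045 else ((c+0.055)/1.055)^2.4
L = 0.2126×R_lin + 0.7152×G_lin + 0.0722×B_lin
Color 1 (188,132,53):
  R=188: 188/255≈0.7373 > 0.04045 → ((0.7373+0.055)/1.055)^2.4 ≈ 0.50289
  G=132: 132/255≈0.5176 > 0.04045 → ((0.5176+0.055)/1.055)^2.4 ≈ 0.23074
  B=53: 53/255≈0.2078 > 0.04045 → ((0.2078+0.055)/1.055)^2.4 ≈ 0.03560
  L1 = 0.2126×0.50289 + 0.7152×0.23074 + 0.0722×0.03560 ≈ 0.27451
Color 2 (48,138,76):
  R=48: 48/255≈0.1882 > 0.04045 → ((0.1882+0.055)/1.055)^2.4 ≈ 0.02956
  G=138: 138/255≈0.5412 > 0.04045 → ((0.5412+0.055)/1.055)^2.4 ≈ 0.25415
  B=76: 76/255≈0.2980 > 0.04045 → ((0.2980+0.055)/1.055)^2.4 ≈ 0.07227
  L2 = 0.2126×0.02956 + 0.7152×0.25415 + 0.0722×0.07227 ≈ 0.19327
Lighter = 0.27451, Darker = 0.19327
Ratio = (L_lighter + 0.05) / (L_darker + 0.05)
Ratio = (0.27451 + 0.05) / (0.19327 + 0.05) = 0.32451 / 0.24327 ≈ 1.3339
Ratio ≈ 1.33:1


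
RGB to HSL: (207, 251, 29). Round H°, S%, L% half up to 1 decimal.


Normalize: R'=207/255≈0.8118, G'=251/255≈0.9843, B'=29/255≈0.1137
Max=251/255, Min=29/255, Δ=Max-Min=222/255
L = (Max+Min)/2 = (251+29)/510 = 280/510 = 0.54901… → L = 54.9%
L > 0.5 → S = Δ/(2-Max-Min) = 222/(510-251-29) = 222/230 = 0.96521… → S = 96.5%
(the 1/255 factors cancel in S and H, so raw channel differences can be used)
Max is G' → H = 60 × ((B-R)/Δ + 2) = 60 × ((29-207)/222 + 2)
  -178/222 + 2 = -0.8018… + 2 = 1.1981…
  H = 60 × 1.1981… = 71.891…° → H = 71.9°
= HSL(71.9°, 96.5%, 54.9%)


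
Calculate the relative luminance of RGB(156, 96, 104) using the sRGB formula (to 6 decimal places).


Linearize each channel (sRGB transfer function): c = v/255; c_lin = c/12.92 if c ≤ 0.04045, else ((c+0.055)/1.055)^2.4
  R: 156/255 ≈ 0.611765 > 0.04045 → ((0.611765+0.055)/1.055)^2.4 ≈ 0.332452
  G: 96/255 ≈ 0.376471 > 0.04045 → ((0.376471+0.055)/1.055)^2.4 ≈ 0.116971
  B: 104/255 ≈ 0.407843 > 0.04045 → ((0.407843+0.055)/1.055)^2.4 ≈ 0.138432
R_lin = 0.332452, G_lin = 0.116971, B_lin = 0.138432
L = 0.2126×R + 0.7152×G + 0.0722×B
L = 0.2126×0.332452 + 0.7152×0.116971 + 0.0722×0.138432
L ≈ 0.164331


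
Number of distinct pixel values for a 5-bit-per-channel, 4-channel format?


Total bits = 5 bits/channel × 4 channels = 20 bits
Distinct pixel values = 2^20
= 1,048,576 pixel values


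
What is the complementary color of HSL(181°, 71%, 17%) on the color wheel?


Complement = opposite side of color wheel = hue + 180°
H' = (181 + 180) mod 360 = 1°
S and L unchanged.
= HSL(1°, 71%, 17%)


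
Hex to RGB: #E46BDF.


E4 → 228 (R)
6B → 107 (G)
DF → 223 (B)
= RGB(228, 107, 223)


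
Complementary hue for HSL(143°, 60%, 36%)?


Complement = opposite side of color wheel = hue + 180°
H' = (143 + 180) mod 360 = 323°
S and L unchanged.
= HSL(323°, 60%, 36%)


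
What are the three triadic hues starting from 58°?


Triadic: equally spaced at 120° intervals
H1 = 58°
H2 = (58 + 120) mod 360 = 178°
H3 = (58 + 240) mod 360 = 298°
Triadic = 58°, 178°, 298°


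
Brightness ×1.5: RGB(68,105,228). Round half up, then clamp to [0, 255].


Multiply each channel by 1.5, round half up, clamp to [0, 255]
R: 68×1.5 = 102
G: 105×1.5 = 157.5 → round → 158
B: 228×1.5 = 342 → clamp → 255
= RGB(102, 158, 255)


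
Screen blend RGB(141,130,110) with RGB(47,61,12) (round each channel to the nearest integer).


Screen: C = 255 - (255-A)×(255-B)/255, rounded to nearest integer
R: 255 - (255-141)×(255-47)/255 = 255 - 23712/255 ≈ 255 - 92.988 = 162.012 → 162
G: 255 - (255-130)×(255-61)/255 = 255 - 24250/255 ≈ 255 - 95.098 = 159.902 → 160
B: 255 - (255-110)×(255-12)/255 = 255 - 35235/255 ≈ 255 - 138.176 = 116.824 → 117
= RGB(162, 160, 117)


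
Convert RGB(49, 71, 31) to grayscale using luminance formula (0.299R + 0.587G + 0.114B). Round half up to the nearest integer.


Gray = 0.299×R + 0.587×G + 0.114×B
Gray = 0.299×49 + 0.587×71 + 0.114×31
Gray = 14.651 + 41.677 + 3.534
Gray = 59.862 → round half up → 60
Gray = 60


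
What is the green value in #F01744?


Color: #F01744
R = F0 = 240
G = 17 = 23
B = 44 = 68
Green = 23


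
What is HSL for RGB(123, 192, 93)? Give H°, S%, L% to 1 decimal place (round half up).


Normalize: R'=123/255≈0.4824, G'=192/255≈0.7529, B'=93/255≈0.3647
Max=192/255, Min=93/255, Δ=Max-Min=99/255
L = (Max+Min)/2 = (192+93)/510 = 285/510 = 0.55882… → L = 55.9%
L > 0.5 → S = Δ/(2-Max-Min) = 99/(510-192-93) = 99/225 = 0.44 → S = 44.0%
(the 1/255 factors cancel in S and H, so raw channel differences can be used)
Max is G' → H = 60 × ((B-R)/Δ + 2) = 60 × ((93-123)/99 + 2)
  -30/99 + 2 = -0.3030… + 2 = 1.6969…
  H = 60 × 1.6969… = 101.818…° → H = 101.8°
= HSL(101.8°, 44.0%, 55.9%)


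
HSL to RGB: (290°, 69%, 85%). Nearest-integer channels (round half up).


H=290°, S=0.69, L=0.85
C = (1-|2L-1|)×S = (1-|0.70|)×0.69 = 0.207
H' = H/60 = 290/60 ≈ 4.8333; X = C×(1-|H' mod 2 - 1|) = 0.1725
m = L - C/2 = 0.85 - 0.1035 = 0.7465
Sector ⌊H'⌋ = 4 → (R',G',B') = (0.1725, 0.0, 0.207)
RGB = ((R'+m)×255, (G'+m)×255, (B'+m)×255) = (234.345, 190.3575, 243.1425)
Round half up → RGB(234, 190, 243)


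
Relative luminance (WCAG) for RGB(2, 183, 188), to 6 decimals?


Linearize each channel (sRGB transfer function): c = v/255; c_lin = c/12.92 if c ≤ 0.04045, else ((c+0.055)/1.055)^2.4
  R: 2/255 ≈ 0.007843 ≤ 0.04045 → 0.007843/12.92 ≈ 0.000607
  G: 183/255 ≈ 0.717647 > 0.04045 → ((0.717647+0.055)/1.055)^2.4 ≈ 0.473531
  B: 188/255 ≈ 0.737255 > 0.04045 → ((0.737255+0.055)/1.055)^2.4 ≈ 0.502886
R_lin = 0.000607, G_lin = 0.473531, B_lin = 0.502886
L = 0.2126×R + 0.7152×G + 0.0722×B
L = 0.2126×0.000607 + 0.7152×0.473531 + 0.0722×0.502886
L ≈ 0.375107


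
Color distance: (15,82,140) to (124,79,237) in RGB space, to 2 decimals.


d = √[(R₁-R₂)² + (G₁-G₂)² + (B₁-B₂)²]
d = √[(15-124)² + (82-79)² + (140-237)²]
d = √[11881 + 9 + 9409]
d = √21299
d ≈ 145.94


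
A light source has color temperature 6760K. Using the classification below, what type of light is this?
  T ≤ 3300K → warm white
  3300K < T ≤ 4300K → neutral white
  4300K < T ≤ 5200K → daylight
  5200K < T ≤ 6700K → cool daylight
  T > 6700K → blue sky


Temperature: 6760K
6760K > 6700K → blue sky
Classification: blue sky


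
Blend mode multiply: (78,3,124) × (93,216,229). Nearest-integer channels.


Multiply: C = A×B/255, rounded to nearest integer
R: 78×93/255 = 7254/255 ≈ 28.447 → 28
G: 3×216/255 = 648/255 ≈ 2.541 → 3
B: 124×229/255 = 28396/255 ≈ 111.357 → 111
= RGB(28, 3, 111)


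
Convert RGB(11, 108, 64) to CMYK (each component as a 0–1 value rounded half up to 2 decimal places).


R'=11/255≈0.0431, G'=108/255≈0.4235, B'=64/255≈0.2510
K = 1 - max(R',G',B') = 1 - 108/255 = 147/255 = 0.57647… → 0.58
(1-R'-K)/(1-K) simplifies to (max-R)/max with max = 108:
C = (108-11)/108 = 97/108 = 0.89814… → 0.90
M = (108-108)/108 = 0/108 = 0 → 0.00
Y = (108-64)/108 = 44/108 = 0.40740… → 0.41
= CMYK(0.90, 0.00, 0.41, 0.58)


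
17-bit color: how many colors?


Colors = 2^bits = 2^17
= 131,072 colors


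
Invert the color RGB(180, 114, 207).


Invert: (255-R, 255-G, 255-B)
R: 255-180 = 75
G: 255-114 = 141
B: 255-207 = 48
= RGB(75, 141, 48)


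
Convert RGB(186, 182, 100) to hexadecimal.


R = 186 → BA (hex)
G = 182 → B6 (hex)
B = 100 → 64 (hex)
Hex = #BAB664


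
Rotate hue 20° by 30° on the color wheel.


New hue = (H + rotation) mod 360
New hue = (20 + 30) mod 360
= 50 mod 360
= 50°


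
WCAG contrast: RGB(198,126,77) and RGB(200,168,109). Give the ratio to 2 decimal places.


Linearize each sRGB channel c=v/255: c/12.92 if c ≤ 0.04045 else ((c+0.055)/1.055)^2.4
L = 0.2126×R_lin + 0.7152×G_lin + 0.0722×B_lin
Color 1 (198,126,77):
  R=198: 198/255≈0.7765 > 0.04045 → ((0.7765+0.055)/1.055)^2.4 ≈ 0.56471
  G=126: 126/255≈0.4941 > 0.04045 → ((0.4941+0.055)/1.055)^2.4 ≈ 0.20864
  B=77: 77/255≈0.3020 > 0.04045 → ((0.3020+0.055)/1.055)^2.4 ≈ 0.07421
  L1 = 0.2126×0.56471 + 0.7152×0.20864 + 0.0722×0.07421 ≈ 0.27463
Color 2 (200,168,109):
  R=200: 200/255≈0.7843 > 0.04045 → ((0.7843+0.055)/1.055)^2.4 ≈ 0.57758
  G=168: 168/255≈0.6588 > 0.04045 → ((0.6588+0.055)/1.055)^2.4 ≈ 0.39157
  B=109: 109/255≈0.4275 > 0.04045 → ((0.4275+0.055)/1.055)^2.4 ≈ 0.15293
  L2 = 0.2126×0.57758 + 0.7152×0.39157 + 0.0722×0.15293 ≈ 0.41389
Lighter = 0.41389, Darker = 0.27463
Ratio = (L_lighter + 0.05) / (L_darker + 0.05)
Ratio = (0.41389 + 0.05) / (0.27463 + 0.05) = 0.46389 / 0.32463 ≈ 1.4290
Ratio ≈ 1.43:1


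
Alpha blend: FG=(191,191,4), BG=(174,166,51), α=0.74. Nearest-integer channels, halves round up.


C = α×F + (1-α)×B, with 1-α = 0.26
R: 0.74×191 + 0.26×174 = 141.34 + 45.24 = 186.58 → 187
G: 0.74×191 + 0.26×166 = 141.34 + 43.16 = 184.50 → 185
B: 0.74×4 + 0.26×51 = 2.96 + 13.26 = 16.22 → 16
= RGB(187, 185, 16)


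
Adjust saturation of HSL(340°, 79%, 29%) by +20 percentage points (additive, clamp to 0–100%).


Original S = 79%
Adjustment = +20 percentage points
New S = 79 + (20) = 99
Clamp to [0, 100] → 99
= HSL(340°, 99%, 29%)


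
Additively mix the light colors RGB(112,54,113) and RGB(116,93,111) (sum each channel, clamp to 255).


Additive: each channel = min(255, C₁+C₂)
R: 112+116 = 228 → 228
G: 54+93 = 147 → 147
B: 113+111 = 224 → 224
= RGB(228, 147, 224)


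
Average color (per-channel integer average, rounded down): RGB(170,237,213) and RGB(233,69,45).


Midpoint: each channel = ⌊(C₁+C₂)/2⌋
R: ⌊(170+233)/2⌋ = 201
G: ⌊(237+69)/2⌋ = 153
B: ⌊(213+45)/2⌋ = 129
= RGB(201, 153, 129)


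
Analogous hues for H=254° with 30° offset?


Base hue: 254°
Left analog: (254 - 30) mod 360 = 224°
Right analog: (254 + 30) mod 360 = 284°
Analogous hues = 224° and 284°


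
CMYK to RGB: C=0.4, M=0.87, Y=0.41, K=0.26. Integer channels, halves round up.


R = 255 × (1-C) × (1-K) = 255 × 0.60 × 0.74 = 113.22 → 113
G = 255 × (1-M) × (1-K) = 255 × 0.13 × 0.74 = 24.531 → 25
B = 255 × (1-Y) × (1-K) = 255 × 0.59 × 0.74 = 111.333 → 111
= RGB(113, 25, 111)


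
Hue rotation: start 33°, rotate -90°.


New hue = (H + rotation) mod 360
New hue = (33 -90) mod 360
= -57 mod 360
= 303°


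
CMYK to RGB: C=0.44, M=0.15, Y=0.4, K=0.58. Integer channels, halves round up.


R = 255 × (1-C) × (1-K) = 255 × 0.56 × 0.42 = 59.976 → 60
G = 255 × (1-M) × (1-K) = 255 × 0.85 × 0.42 = 91.035 → 91
B = 255 × (1-Y) × (1-K) = 255 × 0.60 × 0.42 = 64.26 → 64
= RGB(60, 91, 64)


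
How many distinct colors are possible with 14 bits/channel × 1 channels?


Total bits = 14 bits/channel × 1 channels = 14 bits
Distinct colors = 2^14
= 16,384 colors


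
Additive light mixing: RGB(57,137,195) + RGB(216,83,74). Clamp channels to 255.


Additive: each channel = min(255, C₁+C₂)
R: 57+216 = 273 → 255
G: 137+83 = 220 → 220
B: 195+74 = 269 → 255
= RGB(255, 220, 255)


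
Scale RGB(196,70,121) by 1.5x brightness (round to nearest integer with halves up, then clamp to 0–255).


Multiply each channel by 1.5, round half up, clamp to [0, 255]
R: 196×1.5 = 294 → clamp → 255
G: 70×1.5 = 105
B: 121×1.5 = 181.5 → round → 182
= RGB(255, 105, 182)


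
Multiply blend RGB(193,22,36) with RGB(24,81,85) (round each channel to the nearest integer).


Multiply: C = A×B/255, rounded to nearest integer
R: 193×24/255 = 4632/255 ≈ 18.165 → 18
G: 22×81/255 = 1782/255 ≈ 6.988 → 7
B: 36×85/255 = 3060/255 ≈ 12.000 → 12
= RGB(18, 7, 12)


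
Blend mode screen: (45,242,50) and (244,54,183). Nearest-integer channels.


Screen: C = 255 - (255-A)×(255-B)/255, rounded to nearest integer
R: 255 - (255-45)×(255-244)/255 = 255 - 2310/255 ≈ 255 - 9.059 = 245.941 → 246
G: 255 - (255-242)×(255-54)/255 = 255 - 2613/255 ≈ 255 - 10.247 = 244.753 → 245
B: 255 - (255-50)×(255-183)/255 = 255 - 14760/255 ≈ 255 - 57.882 = 197.118 → 197
= RGB(246, 245, 197)


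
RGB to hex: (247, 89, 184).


R = 247 → F7 (hex)
G = 89 → 59 (hex)
B = 184 → B8 (hex)
Hex = #F759B8


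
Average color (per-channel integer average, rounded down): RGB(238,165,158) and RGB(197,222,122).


Midpoint: each channel = ⌊(C₁+C₂)/2⌋
R: ⌊(238+197)/2⌋ = 217
G: ⌊(165+222)/2⌋ = 193
B: ⌊(158+122)/2⌋ = 140
= RGB(217, 193, 140)


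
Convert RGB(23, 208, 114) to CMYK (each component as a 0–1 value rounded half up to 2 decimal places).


R'=23/255≈0.0902, G'=208/255≈0.8157, B'=114/255≈0.4471
K = 1 - max(R',G',B') = 1 - 208/255 = 47/255 = 0.18431… → 0.18
(1-R'-K)/(1-K) simplifies to (max-R)/max with max = 208:
C = (208-23)/208 = 185/208 = 0.88942… → 0.89
M = (208-208)/208 = 0/208 = 0 → 0.00
Y = (208-114)/208 = 94/208 = 0.45192… → 0.45
= CMYK(0.89, 0.00, 0.45, 0.18)


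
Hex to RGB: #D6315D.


D6 → 214 (R)
31 → 49 (G)
5D → 93 (B)
= RGB(214, 49, 93)


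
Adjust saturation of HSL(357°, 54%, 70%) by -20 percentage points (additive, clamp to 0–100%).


Original S = 54%
Adjustment = -20 percentage points
New S = 54 + (-20) = 34
Clamp to [0, 100] → 34
= HSL(357°, 34%, 70%)


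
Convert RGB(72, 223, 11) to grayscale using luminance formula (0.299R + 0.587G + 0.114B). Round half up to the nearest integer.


Gray = 0.299×R + 0.587×G + 0.114×B
Gray = 0.299×72 + 0.587×223 + 0.114×11
Gray = 21.528 + 130.901 + 1.254
Gray = 153.683 → round half up → 154
Gray = 154


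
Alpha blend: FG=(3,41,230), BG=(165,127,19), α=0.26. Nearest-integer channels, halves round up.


C = α×F + (1-α)×B, with 1-α = 0.74
R: 0.26×3 + 0.74×165 = 0.78 + 122.10 = 122.88 → 123
G: 0.26×41 + 0.74×127 = 10.66 + 93.98 = 104.64 → 105
B: 0.26×230 + 0.74×19 = 59.80 + 14.06 = 73.86 → 74
= RGB(123, 105, 74)


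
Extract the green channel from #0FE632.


Color: #0FE632
R = 0F = 15
G = E6 = 230
B = 32 = 50
Green = 230


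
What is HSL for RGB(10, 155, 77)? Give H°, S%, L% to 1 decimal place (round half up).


Normalize: R'=10/255≈0.0392, G'=155/255≈0.6078, B'=77/255≈0.3020
Max=155/255, Min=10/255, Δ=Max-Min=145/255
L = (Max+Min)/2 = (155+10)/510 = 165/510 = 0.32352… → L = 32.4%
L ≤ 0.5 → S = Δ/(Max+Min) = 145/(155+10) = 145/165 = 0.87878… → S = 87.9%
(the 1/255 factors cancel in S and H, so raw channel differences can be used)
Max is G' → H = 60 × ((B-R)/Δ + 2) = 60 × ((77-10)/145 + 2)
  67/145 + 2 = 0.4620… + 2 = 2.4620…
  H = 60 × 2.4620… = 147.724…° → H = 147.7°
= HSL(147.7°, 87.9%, 32.4%)


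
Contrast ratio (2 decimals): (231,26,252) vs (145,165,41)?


Linearize each sRGB channel c=v/255: c/12.92 if c ≤ 0.04045 else ((c+0.055)/1.055)^2.4
L = 0.2126×R_lin + 0.7152×G_lin + 0.0722×B_lin
Color 1 (231,26,252):
  R=231: 231/255≈0.9059 > 0.04045 → ((0.9059+0.055)/1.055)^2.4 ≈ 0.79910
  G=26: 26/255≈0.1020 > 0.04045 → ((0.1020+0.055)/1.055)^2.4 ≈ 0.01033
  B=252: 252/255≈0.9882 > 0.04045 → ((0.9882+0.055)/1.055)^2.4 ≈ 0.97345
  L1 = 0.2126×0.79910 + 0.7152×0.01033 + 0.0722×0.97345 ≈ 0.24756
Color 2 (145,165,41):
  R=145: 145/255≈0.5686 > 0.04045 → ((0.5686+0.055)/1.055)^2.4 ≈ 0.28315
  G=165: 165/255≈0.6471 > 0.04045 → ((0.6471+0.055)/1.055)^2.4 ≈ 0.37626
  B=41: 41/255≈0.1608 > 0.04045 → ((0.1608+0.055)/1.055)^2.4 ≈ 0.02217
  L2 = 0.2126×0.28315 + 0.7152×0.37626 + 0.0722×0.02217 ≈ 0.33090
Lighter = 0.33090, Darker = 0.24756
Ratio = (L_lighter + 0.05) / (L_darker + 0.05)
Ratio = (0.33090 + 0.05) / (0.24756 + 0.05) = 0.38090 / 0.29756 ≈ 1.2801
Ratio ≈ 1.28:1


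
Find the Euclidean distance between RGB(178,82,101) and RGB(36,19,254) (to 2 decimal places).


d = √[(R₁-R₂)² + (G₁-G₂)² + (B₁-B₂)²]
d = √[(178-36)² + (82-19)² + (101-254)²]
d = √[20164 + 3969 + 23409]
d = √47542
d ≈ 218.04


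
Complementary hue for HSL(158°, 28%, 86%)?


Complement = opposite side of color wheel = hue + 180°
H' = (158 + 180) mod 360 = 338°
S and L unchanged.
= HSL(338°, 28%, 86%)


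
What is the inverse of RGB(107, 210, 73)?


Invert: (255-R, 255-G, 255-B)
R: 255-107 = 148
G: 255-210 = 45
B: 255-73 = 182
= RGB(148, 45, 182)


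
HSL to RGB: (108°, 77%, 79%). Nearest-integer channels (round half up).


H=108°, S=0.77, L=0.79
C = (1-|2L-1|)×S = (1-|0.58|)×0.77 = 0.3234
H' = H/60 = 108/60 ≈ 1.8000; X = C×(1-|H' mod 2 - 1|) = 0.06468
m = L - C/2 = 0.79 - 0.1617 = 0.6283
Sector ⌊H'⌋ = 1 → (R',G',B') = (0.06468, 0.3234, 0.0)
RGB = ((R'+m)×255, (G'+m)×255, (B'+m)×255) = (176.7099, 242.6835, 160.2165)
Round half up → RGB(177, 243, 160)


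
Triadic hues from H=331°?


Triadic: equally spaced at 120° intervals
H1 = 331°
H2 = (331 + 120) mod 360 = 91°
H3 = (331 + 240) mod 360 = 211°
Triadic = 331°, 91°, 211°


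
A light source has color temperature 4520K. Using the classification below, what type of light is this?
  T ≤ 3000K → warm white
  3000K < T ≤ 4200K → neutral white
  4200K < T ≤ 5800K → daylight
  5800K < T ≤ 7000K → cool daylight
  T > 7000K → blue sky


Temperature: 4520K
4200K < 4520K ≤ 5800K → daylight
Classification: daylight


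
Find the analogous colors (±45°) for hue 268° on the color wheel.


Base hue: 268°
Left analog: (268 - 45) mod 360 = 223°
Right analog: (268 + 45) mod 360 = 313°
Analogous hues = 223° and 313°


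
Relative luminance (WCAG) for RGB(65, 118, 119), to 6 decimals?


Linearize each channel (sRGB transfer function): c = v/255; c_lin = c/12.92 if c ≤ 0.04045, else ((c+0.055)/1.055)^2.4
  R: 65/255 ≈ 0.254902 > 0.04045 → ((0.254902+0.055)/1.055)^2.4 ≈ 0.052861
  G: 118/255 ≈ 0.462745 > 0.04045 → ((0.462745+0.055)/1.055)^2.4 ≈ 0.181164
  B: 119/255 ≈ 0.466667 > 0.04045 → ((0.466667+0.055)/1.055)^2.4 ≈ 0.184475
R_lin = 0.052861, G_lin = 0.181164, B_lin = 0.184475
L = 0.2126×R + 0.7152×G + 0.0722×B
L = 0.2126×0.052861 + 0.7152×0.181164 + 0.0722×0.184475
L ≈ 0.154126


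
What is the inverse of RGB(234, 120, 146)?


Invert: (255-R, 255-G, 255-B)
R: 255-234 = 21
G: 255-120 = 135
B: 255-146 = 109
= RGB(21, 135, 109)


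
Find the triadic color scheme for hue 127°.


Triadic: equally spaced at 120° intervals
H1 = 127°
H2 = (127 + 120) mod 360 = 247°
H3 = (127 + 240) mod 360 = 7°
Triadic = 127°, 247°, 7°


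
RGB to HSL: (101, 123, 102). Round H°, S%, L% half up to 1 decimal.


Normalize: R'=101/255≈0.3961, G'=123/255≈0.4824, B'=102/255≈0.4000
Max=123/255, Min=101/255, Δ=Max-Min=22/255
L = (Max+Min)/2 = (123+101)/510 = 224/510 = 0.43921… → L = 43.9%
L ≤ 0.5 → S = Δ/(Max+Min) = 22/(123+101) = 22/224 = 0.09821… → S = 9.8%
(the 1/255 factors cancel in S and H, so raw channel differences can be used)
Max is G' → H = 60 × ((B-R)/Δ + 2) = 60 × ((102-101)/22 + 2)
  1/22 + 2 = 0.0454… + 2 = 2.0454…
  H = 60 × 2.0454… = 122.727…° → H = 122.7°
= HSL(122.7°, 9.8%, 43.9%)


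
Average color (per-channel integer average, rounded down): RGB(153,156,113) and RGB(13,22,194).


Midpoint: each channel = ⌊(C₁+C₂)/2⌋
R: ⌊(153+13)/2⌋ = 83
G: ⌊(156+22)/2⌋ = 89
B: ⌊(113+194)/2⌋ = 153
= RGB(83, 89, 153)


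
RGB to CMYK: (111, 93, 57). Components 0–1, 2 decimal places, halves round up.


R'=111/255≈0.4353, G'=93/255≈0.3647, B'=57/255≈0.2235
K = 1 - max(R',G',B') = 1 - 111/255 = 144/255 = 0.56470… → 0.56
(1-R'-K)/(1-K) simplifies to (max-R)/max with max = 111:
C = (111-111)/111 = 0/111 = 0 → 0.00
M = (111-93)/111 = 18/111 = 0.16216… → 0.16
Y = (111-57)/111 = 54/111 = 0.48648… → 0.49
= CMYK(0.00, 0.16, 0.49, 0.56)


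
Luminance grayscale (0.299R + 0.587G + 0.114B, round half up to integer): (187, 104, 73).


Gray = 0.299×R + 0.587×G + 0.114×B
Gray = 0.299×187 + 0.587×104 + 0.114×73
Gray = 55.913 + 61.048 + 8.322
Gray = 125.283 → round half up → 125
Gray = 125


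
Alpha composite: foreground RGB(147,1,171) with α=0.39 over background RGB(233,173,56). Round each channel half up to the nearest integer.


C = α×F + (1-α)×B, with 1-α = 0.61
R: 0.39×147 + 0.61×233 = 57.33 + 142.13 = 199.46 → 199
G: 0.39×1 + 0.61×173 = 0.39 + 105.53 = 105.92 → 106
B: 0.39×171 + 0.61×56 = 66.69 + 34.16 = 100.85 → 101
= RGB(199, 106, 101)


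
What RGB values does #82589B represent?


82 → 130 (R)
58 → 88 (G)
9B → 155 (B)
= RGB(130, 88, 155)


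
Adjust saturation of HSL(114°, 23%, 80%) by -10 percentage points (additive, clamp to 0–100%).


Original S = 23%
Adjustment = -10 percentage points
New S = 23 + (-10) = 13
Clamp to [0, 100] → 13
= HSL(114°, 13%, 80%)


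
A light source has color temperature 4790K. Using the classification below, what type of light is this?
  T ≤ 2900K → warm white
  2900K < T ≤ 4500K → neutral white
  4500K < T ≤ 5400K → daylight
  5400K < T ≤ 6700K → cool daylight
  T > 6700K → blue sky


Temperature: 4790K
4500K < 4790K ≤ 5400K → daylight
Classification: daylight


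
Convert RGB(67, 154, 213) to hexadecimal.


R = 67 → 43 (hex)
G = 154 → 9A (hex)
B = 213 → D5 (hex)
Hex = #439AD5


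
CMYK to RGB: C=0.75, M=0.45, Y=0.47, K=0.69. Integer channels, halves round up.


R = 255 × (1-C) × (1-K) = 255 × 0.25 × 0.31 = 19.7625 → 20
G = 255 × (1-M) × (1-K) = 255 × 0.55 × 0.31 = 43.4775 → 43
B = 255 × (1-Y) × (1-K) = 255 × 0.53 × 0.31 = 41.8965 → 42
= RGB(20, 43, 42)


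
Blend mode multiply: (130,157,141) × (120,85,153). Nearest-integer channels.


Multiply: C = A×B/255, rounded to nearest integer
R: 130×120/255 = 15600/255 ≈ 61.176 → 61
G: 157×85/255 = 13345/255 ≈ 52.333 → 52
B: 141×153/255 = 21573/255 ≈ 84.600 → 85
= RGB(61, 52, 85)


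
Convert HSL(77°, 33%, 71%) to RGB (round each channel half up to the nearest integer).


H=77°, S=0.33, L=0.71
C = (1-|2L-1|)×S = (1-|0.42|)×0.33 = 0.1914
H' = H/60 = 77/60 ≈ 1.2833; X = C×(1-|H' mod 2 - 1|) = 0.13717
m = L - C/2 = 0.71 - 0.0957 = 0.6143
Sector ⌊H'⌋ = 1 → (R',G',B') = (0.13717, 0.1914, 0.0)
RGB = ((R'+m)×255, (G'+m)×255, (B'+m)×255) = (191.62485, 205.4535, 156.6465)
Round half up → RGB(192, 205, 157)


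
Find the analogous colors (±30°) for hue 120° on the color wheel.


Base hue: 120°
Left analog: (120 - 30) mod 360 = 90°
Right analog: (120 + 30) mod 360 = 150°
Analogous hues = 90° and 150°


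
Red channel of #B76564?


Color: #B76564
R = B7 = 183
G = 65 = 101
B = 64 = 100
Red = 183


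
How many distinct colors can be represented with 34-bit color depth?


Colors = 2^bits = 2^34
= 17,179,869,184 colors


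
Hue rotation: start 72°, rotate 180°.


New hue = (H + rotation) mod 360
New hue = (72 + 180) mod 360
= 252 mod 360
= 252°


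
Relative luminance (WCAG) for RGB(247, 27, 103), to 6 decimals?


Linearize each channel (sRGB transfer function): c = v/255; c_lin = c/12.92 if c ≤ 0.04045, else ((c+0.055)/1.055)^2.4
  R: 247/255 ≈ 0.968627 > 0.04045 → ((0.968627+0.055)/1.055)^2.4 ≈ 0.930111
  G: 27/255 ≈ 0.105882 > 0.04045 → ((0.105882+0.055)/1.055)^2.4 ≈ 0.010960
  B: 103/255 ≈ 0.403922 > 0.04045 → ((0.403922+0.055)/1.055)^2.4 ≈ 0.135633
R_lin = 0.930111, G_lin = 0.010960, B_lin = 0.135633
L = 0.2126×R + 0.7152×G + 0.0722×B
L = 0.2126×0.930111 + 0.7152×0.010960 + 0.0722×0.135633
L ≈ 0.215373


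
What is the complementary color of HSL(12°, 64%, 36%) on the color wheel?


Complement = opposite side of color wheel = hue + 180°
H' = (12 + 180) mod 360 = 192°
S and L unchanged.
= HSL(192°, 64%, 36%)


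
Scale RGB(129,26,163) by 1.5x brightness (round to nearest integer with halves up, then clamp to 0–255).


Multiply each channel by 1.5, round half up, clamp to [0, 255]
R: 129×1.5 = 193.5 → round → 194
G: 26×1.5 = 39
B: 163×1.5 = 244.5 → round → 245
= RGB(194, 39, 245)


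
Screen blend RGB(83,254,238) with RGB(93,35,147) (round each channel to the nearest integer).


Screen: C = 255 - (255-A)×(255-B)/255, rounded to nearest integer
R: 255 - (255-83)×(255-93)/255 = 255 - 27864/255 ≈ 255 - 109.271 = 145.729 → 146
G: 255 - (255-254)×(255-35)/255 = 255 - 220/255 ≈ 255 - 0.863 = 254.137 → 254
B: 255 - (255-238)×(255-147)/255 = 255 - 1836/255 ≈ 255 - 7.200 = 247.800 → 248
= RGB(146, 254, 248)


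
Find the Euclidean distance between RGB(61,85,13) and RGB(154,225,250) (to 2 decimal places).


d = √[(R₁-R₂)² + (G₁-G₂)² + (B₁-B₂)²]
d = √[(61-154)² + (85-225)² + (13-250)²]
d = √[8649 + 19600 + 56169]
d = √84418
d ≈ 290.55


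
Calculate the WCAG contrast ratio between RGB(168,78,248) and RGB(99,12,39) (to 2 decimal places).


Linearize each sRGB channel c=v/255: c/12.92 if c ≤ 0.04045 else ((c+0.055)/1.055)^2.4
L = 0.2126×R_lin + 0.7152×G_lin + 0.0722×B_lin
Color 1 (168,78,248):
  R=168: 168/255≈0.6588 > 0.04045 → ((0.6588+0.055)/1.055)^2.4 ≈ 0.39157
  G=78: 78/255≈0.3059 > 0.04045 → ((0.3059+0.055)/1.055)^2.4 ≈ 0.07619
  B=248: 248/255≈0.9725 > 0.04045 → ((0.9725+0.055)/1.055)^2.4 ≈ 0.93869
  L1 = 0.2126×0.39157 + 0.7152×0.07619 + 0.0722×0.93869 ≈ 0.20551
Color 2 (99,12,39):
  R=99: 99/255≈0.3882 > 0.04045 → ((0.3882+0.055)/1.055)^2.4 ≈ 0.12477
  G=12: 12/255≈0.0471 > 0.04045 → ((0.0471+0.055)/1.055)^2.4 ≈ 0.00368
  B=39: 39/255≈0.1529 > 0.04045 → ((0.1529+0.055)/1.055)^2.4 ≈ 0.02029
  L2 = 0.2126×0.12477 + 0.7152×0.00368 + 0.0722×0.02029 ≈ 0.03062
Lighter = 0.20551, Darker = 0.03062
Ratio = (L_lighter + 0.05) / (L_darker + 0.05)
Ratio = (0.20551 + 0.05) / (0.03062 + 0.05) = 0.25551 / 0.08062 ≈ 3.1693
Ratio ≈ 3.17:1


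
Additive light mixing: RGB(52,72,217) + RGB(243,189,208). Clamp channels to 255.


Additive: each channel = min(255, C₁+C₂)
R: 52+243 = 295 → 255
G: 72+189 = 261 → 255
B: 217+208 = 425 → 255
= RGB(255, 255, 255)


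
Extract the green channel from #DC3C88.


Color: #DC3C88
R = DC = 220
G = 3C = 60
B = 88 = 136
Green = 60


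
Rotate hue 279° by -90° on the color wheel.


New hue = (H + rotation) mod 360
New hue = (279 -90) mod 360
= 189 mod 360
= 189°


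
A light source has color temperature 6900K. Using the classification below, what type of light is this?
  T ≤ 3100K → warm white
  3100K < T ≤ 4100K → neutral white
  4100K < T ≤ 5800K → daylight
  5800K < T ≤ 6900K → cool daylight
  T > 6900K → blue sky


Temperature: 6900K
5800K < 6900K ≤ 6900K → cool daylight
Classification: cool daylight


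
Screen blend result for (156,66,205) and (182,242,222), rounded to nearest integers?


Screen: C = 255 - (255-A)×(255-B)/255, rounded to nearest integer
R: 255 - (255-156)×(255-182)/255 = 255 - 7227/255 ≈ 255 - 28.341 = 226.659 → 227
G: 255 - (255-66)×(255-242)/255 = 255 - 2457/255 ≈ 255 - 9.635 = 245.365 → 245
B: 255 - (255-205)×(255-222)/255 = 255 - 1650/255 ≈ 255 - 6.471 = 248.529 → 249
= RGB(227, 245, 249)


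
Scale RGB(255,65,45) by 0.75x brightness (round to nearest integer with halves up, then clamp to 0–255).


Multiply each channel by 0.75, round half up, clamp to [0, 255]
R: 255×0.75 = 191.25 → round → 191
G: 65×0.75 = 48.75 → round → 49
B: 45×0.75 = 33.75 → round → 34
= RGB(191, 49, 34)


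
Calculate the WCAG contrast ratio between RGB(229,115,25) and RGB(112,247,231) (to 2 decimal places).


Linearize each sRGB channel c=v/255: c/12.92 if c ≤ 0.04045 else ((c+0.055)/1.055)^2.4
L = 0.2126×R_lin + 0.7152×G_lin + 0.0722×B_lin
Color 1 (229,115,25):
  R=229: 229/255≈0.8980 > 0.04045 → ((0.8980+0.055)/1.055)^2.4 ≈ 0.78354
  G=115: 115/255≈0.4510 > 0.04045 → ((0.4510+0.055)/1.055)^2.4 ≈ 0.17144
  B=25: 25/255≈0.0980 > 0.04045 → ((0.0980+0.055)/1.055)^2.4 ≈ 0.00972
  L1 = 0.2126×0.78354 + 0.7152×0.17144 + 0.0722×0.00972 ≈ 0.28990
Color 2 (112,247,231):
  R=112: 112/255≈0.4392 > 0.04045 → ((0.4392+0.055)/1.055)^2.4 ≈ 0.16203
  G=247: 247/255≈0.9686 > 0.04045 → ((0.9686+0.055)/1.055)^2.4 ≈ 0.93011
  B=231: 231/255≈0.9059 > 0.04045 → ((0.9059+0.055)/1.055)^2.4 ≈ 0.79910
  L2 = 0.2126×0.16203 + 0.7152×0.93011 + 0.0722×0.79910 ≈ 0.75736
Lighter = 0.75736, Darker = 0.28990
Ratio = (L_lighter + 0.05) / (L_darker + 0.05)
Ratio = (0.75736 + 0.05) / (0.28990 + 0.05) = 0.80736 / 0.33990 ≈ 2.3753
Ratio ≈ 2.38:1


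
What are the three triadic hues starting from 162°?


Triadic: equally spaced at 120° intervals
H1 = 162°
H2 = (162 + 120) mod 360 = 282°
H3 = (162 + 240) mod 360 = 42°
Triadic = 162°, 282°, 42°


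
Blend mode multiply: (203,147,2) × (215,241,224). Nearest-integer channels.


Multiply: C = A×B/255, rounded to nearest integer
R: 203×215/255 = 43645/255 ≈ 171.157 → 171
G: 147×241/255 = 35427/255 ≈ 138.929 → 139
B: 2×224/255 = 448/255 ≈ 1.757 → 2
= RGB(171, 139, 2)


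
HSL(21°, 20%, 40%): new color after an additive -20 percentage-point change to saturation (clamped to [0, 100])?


Original S = 20%
Adjustment = -20 percentage points
New S = 20 + (-20) = 0
Clamp to [0, 100] → 0
= HSL(21°, 0%, 40%)


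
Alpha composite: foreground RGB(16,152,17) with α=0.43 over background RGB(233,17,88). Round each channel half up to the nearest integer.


C = α×F + (1-α)×B, with 1-α = 0.57
R: 0.43×16 + 0.57×233 = 6.88 + 132.81 = 139.69 → 140
G: 0.43×152 + 0.57×17 = 65.36 + 9.69 = 75.05 → 75
B: 0.43×17 + 0.57×88 = 7.31 + 50.16 = 57.47 → 57
= RGB(140, 75, 57)


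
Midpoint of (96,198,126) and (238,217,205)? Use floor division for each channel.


Midpoint: each channel = ⌊(C₁+C₂)/2⌋
R: ⌊(96+238)/2⌋ = 167
G: ⌊(198+217)/2⌋ = 207
B: ⌊(126+205)/2⌋ = 165
= RGB(167, 207, 165)


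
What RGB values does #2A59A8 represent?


2A → 42 (R)
59 → 89 (G)
A8 → 168 (B)
= RGB(42, 89, 168)


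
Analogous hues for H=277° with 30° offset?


Base hue: 277°
Left analog: (277 - 30) mod 360 = 247°
Right analog: (277 + 30) mod 360 = 307°
Analogous hues = 247° and 307°


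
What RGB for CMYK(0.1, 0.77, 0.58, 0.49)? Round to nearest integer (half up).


R = 255 × (1-C) × (1-K) = 255 × 0.90 × 0.51 = 117.045 → 117
G = 255 × (1-M) × (1-K) = 255 × 0.23 × 0.51 = 29.9115 → 30
B = 255 × (1-Y) × (1-K) = 255 × 0.42 × 0.51 = 54.621 → 55
= RGB(117, 30, 55)


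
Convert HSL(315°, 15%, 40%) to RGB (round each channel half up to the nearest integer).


H=315°, S=0.15, L=0.40
C = (1-|2L-1|)×S = (1-|-0.20|)×0.15 = 0.12
H' = H/60 = 315/60 ≈ 5.2500; X = C×(1-|H' mod 2 - 1|) = 0.09
m = L - C/2 = 0.40 - 0.06 = 0.34
Sector ⌊H'⌋ = 5 → (R',G',B') = (0.12, 0.0, 0.09)
RGB = ((R'+m)×255, (G'+m)×255, (B'+m)×255) = (117.3, 86.7, 109.65)
Round half up → RGB(117, 87, 110)


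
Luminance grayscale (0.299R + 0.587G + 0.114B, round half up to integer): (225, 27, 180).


Gray = 0.299×R + 0.587×G + 0.114×B
Gray = 0.299×225 + 0.587×27 + 0.114×180
Gray = 67.275 + 15.849 + 20.520
Gray = 103.644 → round half up → 104
Gray = 104


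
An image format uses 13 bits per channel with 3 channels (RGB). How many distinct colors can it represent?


Total bits = 13 bits/channel × 3 channels = 39 bits
Distinct colors = 2^39
= 549,755,813,888 colors


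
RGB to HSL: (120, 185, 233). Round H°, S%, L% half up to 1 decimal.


Normalize: R'=120/255≈0.4706, G'=185/255≈0.7255, B'=233/255≈0.9137
Max=233/255, Min=120/255, Δ=Max-Min=113/255
L = (Max+Min)/2 = (233+120)/510 = 353/510 = 0.69215… → L = 69.2%
L > 0.5 → S = Δ/(2-Max-Min) = 113/(510-233-120) = 113/157 = 0.71974… → S = 72.0%
(the 1/255 factors cancel in S and H, so raw channel differences can be used)
Max is B' → H = 60 × ((R-G)/Δ + 4) = 60 × ((120-185)/113 + 4)
  -65/113 + 4 = -0.5752… + 4 = 3.4247…
  H = 60 × 3.4247… = 205.486…° → H = 205.5°
= HSL(205.5°, 72.0%, 69.2%)


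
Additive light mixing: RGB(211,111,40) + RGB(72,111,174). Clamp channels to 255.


Additive: each channel = min(255, C₁+C₂)
R: 211+72 = 283 → 255
G: 111+111 = 222 → 222
B: 40+174 = 214 → 214
= RGB(255, 222, 214)


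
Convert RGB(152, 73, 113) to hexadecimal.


R = 152 → 98 (hex)
G = 73 → 49 (hex)
B = 113 → 71 (hex)
Hex = #984971


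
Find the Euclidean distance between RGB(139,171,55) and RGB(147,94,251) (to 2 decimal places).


d = √[(R₁-R₂)² + (G₁-G₂)² + (B₁-B₂)²]
d = √[(139-147)² + (171-94)² + (55-251)²]
d = √[64 + 5929 + 38416]
d = √44409
d ≈ 210.73


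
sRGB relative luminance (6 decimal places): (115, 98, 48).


Linearize each channel (sRGB transfer function): c = v/255; c_lin = c/12.92 if c ≤ 0.04045, else ((c+0.055)/1.055)^2.4
  R: 115/255 ≈ 0.450980 > 0.04045 → ((0.450980+0.055)/1.055)^2.4 ≈ 0.171441
  G: 98/255 ≈ 0.384314 > 0.04045 → ((0.384314+0.055)/1.055)^2.4 ≈ 0.122139
  B: 48/255 ≈ 0.188235 > 0.04045 → ((0.188235+0.055)/1.055)^2.4 ≈ 0.029557
R_lin = 0.171441, G_lin = 0.122139, B_lin = 0.029557
L = 0.2126×R + 0.7152×G + 0.0722×B
L = 0.2126×0.171441 + 0.7152×0.122139 + 0.0722×0.029557
L ≈ 0.125936


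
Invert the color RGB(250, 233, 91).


Invert: (255-R, 255-G, 255-B)
R: 255-250 = 5
G: 255-233 = 22
B: 255-91 = 164
= RGB(5, 22, 164)


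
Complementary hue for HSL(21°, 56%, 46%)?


Complement = opposite side of color wheel = hue + 180°
H' = (21 + 180) mod 360 = 201°
S and L unchanged.
= HSL(201°, 56%, 46%)


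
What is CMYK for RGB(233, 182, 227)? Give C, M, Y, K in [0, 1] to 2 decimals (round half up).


R'=233/255≈0.9137, G'=182/255≈0.7137, B'=227/255≈0.8902
K = 1 - max(R',G',B') = 1 - 233/255 = 22/255 = 0.08627… → 0.09
(1-R'-K)/(1-K) simplifies to (max-R)/max with max = 233:
C = (233-233)/233 = 0/233 = 0 → 0.00
M = (233-182)/233 = 51/233 = 0.21888… → 0.22
Y = (233-227)/233 = 6/233 = 0.02575… → 0.03
= CMYK(0.00, 0.22, 0.03, 0.09)


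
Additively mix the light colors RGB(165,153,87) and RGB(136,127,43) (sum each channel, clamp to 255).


Additive: each channel = min(255, C₁+C₂)
R: 165+136 = 301 → 255
G: 153+127 = 280 → 255
B: 87+43 = 130 → 130
= RGB(255, 255, 130)


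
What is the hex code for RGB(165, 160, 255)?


R = 165 → A5 (hex)
G = 160 → A0 (hex)
B = 255 → FF (hex)
Hex = #A5A0FF


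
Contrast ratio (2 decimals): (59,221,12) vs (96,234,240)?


Linearize each sRGB channel c=v/255: c/12.92 if c ≤ 0.04045 else ((c+0.055)/1.055)^2.4
L = 0.2126×R_lin + 0.7152×G_lin + 0.0722×B_lin
Color 1 (59,221,12):
  R=59: 59/255≈0.2314 > 0.04045 → ((0.2314+0.055)/1.055)^2.4 ≈ 0.04374
  G=221: 221/255≈0.8667 > 0.04045 → ((0.8667+0.055)/1.055)^2.4 ≈ 0.72306
  B=12: 12/255≈0.0471 > 0.04045 → ((0.0471+0.055)/1.055)^2.4 ≈ 0.00368
  L1 = 0.2126×0.04374 + 0.7152×0.72306 + 0.0722×0.00368 ≈ 0.52669
Color 2 (96,234,240):
  R=96: 96/255≈0.3765 > 0.04045 → ((0.3765+0.055)/1.055)^2.4 ≈ 0.11697
  G=234: 234/255≈0.9176 > 0.04045 → ((0.9176+0.055)/1.055)^2.4 ≈ 0.82279
  B=240: 240/255≈0.9412 > 0.04045 → ((0.9412+0.055)/1.055)^2.4 ≈ 0.87137
  L2 = 0.2126×0.11697 + 0.7152×0.82279 + 0.0722×0.87137 ≈ 0.67624
Lighter = 0.67624, Darker = 0.52669
Ratio = (L_lighter + 0.05) / (L_darker + 0.05)
Ratio = (0.67624 + 0.05) / (0.52669 + 0.05) = 0.72624 / 0.57669 ≈ 1.2593
Ratio ≈ 1.26:1


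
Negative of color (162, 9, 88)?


Invert: (255-R, 255-G, 255-B)
R: 255-162 = 93
G: 255-9 = 246
B: 255-88 = 167
= RGB(93, 246, 167)
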